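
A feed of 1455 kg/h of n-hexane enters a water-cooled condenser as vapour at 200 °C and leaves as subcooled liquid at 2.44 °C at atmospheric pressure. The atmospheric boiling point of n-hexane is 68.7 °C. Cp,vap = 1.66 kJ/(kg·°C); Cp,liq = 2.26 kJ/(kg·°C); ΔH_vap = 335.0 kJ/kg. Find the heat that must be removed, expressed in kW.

vapour 200→68.7 °C: -217.96 kJ/kg
condensation at 68.7 °C: -335 kJ/kg
liquid 68.7→2.44 °C: -149.75 kJ/kg
Δh = -217.96 + -335 + -149.75 = -702.71 kJ/kg
Q = ṁ·Δh = 1455 kg/h × -702.71 kJ/kg = -1.0224e+06 kJ/h
|Q| = 284.01 kW

Q_c = 284 kW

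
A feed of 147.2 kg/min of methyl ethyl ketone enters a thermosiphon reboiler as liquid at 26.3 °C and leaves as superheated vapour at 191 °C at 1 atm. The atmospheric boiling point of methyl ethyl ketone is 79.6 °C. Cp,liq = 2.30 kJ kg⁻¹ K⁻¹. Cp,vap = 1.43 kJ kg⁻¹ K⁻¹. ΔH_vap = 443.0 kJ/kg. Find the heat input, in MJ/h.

liquid 26.3→79.6 °C: 122.59 kJ/kg
vaporisation at 79.6 °C: 443 kJ/kg
vapour 79.6→191 °C: 159.3 kJ/kg
Δh = 122.59 + 443 + 159.3 = 724.89 kJ/kg
Q = ṁ·Δh = 147.2 kg/min × 724.89 kJ/kg = 106700 kJ/min
|Q| = 1778.4 kW = 6402.2 MJ/h

Q = 6400 MJ/h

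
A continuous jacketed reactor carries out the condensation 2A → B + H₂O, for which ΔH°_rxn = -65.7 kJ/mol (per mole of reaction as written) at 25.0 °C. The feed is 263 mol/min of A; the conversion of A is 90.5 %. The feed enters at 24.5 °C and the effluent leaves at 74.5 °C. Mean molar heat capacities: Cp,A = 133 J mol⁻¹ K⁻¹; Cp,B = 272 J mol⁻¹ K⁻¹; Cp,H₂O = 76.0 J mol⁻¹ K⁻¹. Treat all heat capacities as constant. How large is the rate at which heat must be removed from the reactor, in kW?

Extent of reaction ξ = 0.905 × 263 / 2 = 119.01 mol/min
Reaction term: ξ·ΔH°_rxn = 119.01 × -65.7 = -7818.8 kJ/min
Sensible, feed 24.5→25 °C: 17.489 kJ/min
Outlet flows (mol/min): A 24.985, B 119.01, H₂O 119.01
Sensible, products 25→74.5 °C: 2214.5 kJ/min
Q = ΔH = -5586.8 kJ/min = -93.113 kW
Heat removed = 93.113 kW

Q_out = 93.1 kW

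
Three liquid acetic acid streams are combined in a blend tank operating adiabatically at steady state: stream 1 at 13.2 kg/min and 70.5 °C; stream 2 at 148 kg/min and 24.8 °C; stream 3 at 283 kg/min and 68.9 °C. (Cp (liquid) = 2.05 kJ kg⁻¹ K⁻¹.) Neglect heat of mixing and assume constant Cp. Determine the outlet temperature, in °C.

T_out = 54.3 °C

Adiabatic, steady state ⇒ Σ ṁᵢCp,ᵢ(T_out − Tᵢ) = 0
Σ ṁᵢCp,ᵢTᵢ = 13.2×2.05×70.5 + 148×2.05×24.8 + 283×2.05×68.9 = 49404
Σ ṁᵢCp,ᵢ = 13.2×2.05 + 148×2.05 + 283×2.05 = 910.61
T_out = 49404 / 910.61 = 54.254 °C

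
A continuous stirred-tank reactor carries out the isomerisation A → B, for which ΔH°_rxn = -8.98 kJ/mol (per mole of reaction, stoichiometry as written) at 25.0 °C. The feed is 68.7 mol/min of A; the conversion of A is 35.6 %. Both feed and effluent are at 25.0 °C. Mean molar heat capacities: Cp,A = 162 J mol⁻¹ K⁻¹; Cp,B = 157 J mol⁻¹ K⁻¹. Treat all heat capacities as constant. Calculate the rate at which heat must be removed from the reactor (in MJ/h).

Extent of reaction ξ = 0.356 × 68.7 = 24.457 mol/min
Reaction term: ξ·ΔH°_rxn = 24.457 × -8.98 = -219.63 kJ/min
Q = ΔH = -219.63 kJ/min = -3.6604 kW
Heat removed = 13.178 MJ/h

Q_out = 13.2 MJ/h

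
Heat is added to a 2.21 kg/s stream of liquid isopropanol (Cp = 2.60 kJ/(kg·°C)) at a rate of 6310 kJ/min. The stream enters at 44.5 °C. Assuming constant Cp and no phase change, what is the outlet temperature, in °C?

T_out = 62.8 °C

Q = 6310 kJ/min = 105.17 kJ/s
ΔT = Q/(ṁ·Cp) = 105.17/(2.21×2.60) = 18.303 K
T_out = 44.5 + 18.303 = 62.803 °C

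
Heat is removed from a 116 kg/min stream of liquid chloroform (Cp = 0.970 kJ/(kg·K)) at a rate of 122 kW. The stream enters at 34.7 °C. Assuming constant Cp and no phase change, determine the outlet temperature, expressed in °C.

T_out = -30.4 °C

Q = 122 kW = 7320 kJ/min
ΔT = Q/(ṁ·Cp) = 7320/(116×0.970) = 65.055 K
T_out = 34.7 − 65.055 = -30.355 °C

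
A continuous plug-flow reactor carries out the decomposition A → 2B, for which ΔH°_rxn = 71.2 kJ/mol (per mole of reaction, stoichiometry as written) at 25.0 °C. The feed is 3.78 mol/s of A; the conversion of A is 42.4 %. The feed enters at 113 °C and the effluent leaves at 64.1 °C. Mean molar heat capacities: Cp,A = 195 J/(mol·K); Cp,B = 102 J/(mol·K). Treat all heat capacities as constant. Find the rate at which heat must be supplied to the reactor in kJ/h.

Extent of reaction ξ = 0.424 × 3.78 = 1.6027 mol/s
Reaction term: ξ·ΔH°_rxn = 1.6027 × 71.2 = 114.11 kJ/s
Sensible, feed 113→25 °C: -64.865 kJ/s
Outlet flows (mol/s): A 2.1773, B 3.2054
Sensible, products 25→64.1 °C: 29.385 kJ/s
Q = ΔH = 78.633 kJ/s = 78.633 kW
Heat supplied = 283080 kJ/h

Q_in = 283000 kJ/h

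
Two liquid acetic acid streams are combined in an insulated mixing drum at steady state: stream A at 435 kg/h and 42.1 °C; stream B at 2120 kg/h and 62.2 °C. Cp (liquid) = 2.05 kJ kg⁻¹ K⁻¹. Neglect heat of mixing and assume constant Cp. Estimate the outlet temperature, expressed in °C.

T_out = 58.8 °C

No heat crosses the boundary, so H_out = H_in.
T_out = Σ ṁᵢCp,ᵢTᵢ / Σ ṁᵢCp,ᵢ
      = 307860 / 5237.8 = 58.778 °C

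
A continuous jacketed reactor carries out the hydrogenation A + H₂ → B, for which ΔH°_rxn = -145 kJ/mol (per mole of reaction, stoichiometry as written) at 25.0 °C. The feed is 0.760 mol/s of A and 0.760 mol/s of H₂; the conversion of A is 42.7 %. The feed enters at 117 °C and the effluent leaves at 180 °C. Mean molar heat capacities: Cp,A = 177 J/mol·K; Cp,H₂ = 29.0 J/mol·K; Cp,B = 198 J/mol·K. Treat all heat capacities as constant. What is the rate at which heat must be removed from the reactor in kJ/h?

Extent of reaction ξ = 0.427 × 0.760 = 0.32452 mol/s
Reaction term: ξ·ΔH°_rxn = 0.32452 × -145 = -47.055 kJ/s
Sensible, feed 117→25 °C: -14.404 kJ/s
Outlet flows (mol/s): A 0.43548, H₂ 0.43548, B 0.32452
Sensible, products 25→180 °C: 23.864 kJ/s
Q = ΔH = -37.595 kJ/s = -37.595 kW
Heat removed = 135340 kJ/h

Q_out = 135000 kJ/h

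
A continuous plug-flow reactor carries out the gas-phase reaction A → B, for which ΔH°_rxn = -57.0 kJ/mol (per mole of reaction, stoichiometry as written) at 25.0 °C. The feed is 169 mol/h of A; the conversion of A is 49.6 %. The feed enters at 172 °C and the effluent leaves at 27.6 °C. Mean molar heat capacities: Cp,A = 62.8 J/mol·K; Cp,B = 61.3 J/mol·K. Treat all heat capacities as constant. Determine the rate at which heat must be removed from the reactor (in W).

Extent of reaction ξ = 0.496 × 169 = 83.824 mol/h
Reaction term: ξ·ΔH°_rxn = 83.824 × -57.0 = -4778 kJ/h
Sensible, feed 172→25 °C: -1560.1 kJ/h
Outlet flows (mol/h): A 85.176, B 83.824
Sensible, products 25→27.6 °C: 27.267 kJ/h
Q = ΔH = -6310.8 kJ/h = -1.753 kW
Heat removed = 1753 W

Q_out = 1750 W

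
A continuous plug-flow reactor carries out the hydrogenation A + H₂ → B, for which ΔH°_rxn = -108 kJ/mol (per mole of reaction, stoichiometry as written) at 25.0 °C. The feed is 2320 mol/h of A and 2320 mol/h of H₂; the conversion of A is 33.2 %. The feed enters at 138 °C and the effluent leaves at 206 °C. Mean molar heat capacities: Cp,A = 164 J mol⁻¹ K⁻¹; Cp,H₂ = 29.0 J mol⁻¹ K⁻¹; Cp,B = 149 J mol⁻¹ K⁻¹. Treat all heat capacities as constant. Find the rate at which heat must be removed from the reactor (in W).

Q_out = 16400 W

Extent of reaction ξ = 0.332 × 2320 = 770.24 mol/h
Reaction term: ξ·ΔH°_rxn = 770.24 × -108 = -83186 kJ/h
Sensible, feed 138→25 °C: -50597 kJ/h
Outlet flows (mol/h): A 1549.8, H₂ 1549.8, B 770.24
Sensible, products 25→206 °C: 74910 kJ/h
Q = ΔH = -58872 kJ/h = -16.353 kW
Heat removed = 16353 W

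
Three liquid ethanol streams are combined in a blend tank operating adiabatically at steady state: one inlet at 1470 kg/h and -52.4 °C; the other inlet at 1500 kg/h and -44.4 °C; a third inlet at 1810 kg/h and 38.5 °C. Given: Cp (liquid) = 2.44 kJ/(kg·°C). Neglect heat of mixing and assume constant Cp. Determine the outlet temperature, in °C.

T_out = -15.5 °C

No heat crosses the boundary, so H_out = H_in.
Σ ṁᵢCp,ᵢTᵢ = 1470×2.44×-52.4 + 1500×2.44×-44.4 + 1810×2.44×38.5 = -180420
Σ ṁᵢCp,ᵢ = 1470×2.44 + 1500×2.44 + 1810×2.44 = 11663
T_out = -180420 / 11663 = -15.469 °C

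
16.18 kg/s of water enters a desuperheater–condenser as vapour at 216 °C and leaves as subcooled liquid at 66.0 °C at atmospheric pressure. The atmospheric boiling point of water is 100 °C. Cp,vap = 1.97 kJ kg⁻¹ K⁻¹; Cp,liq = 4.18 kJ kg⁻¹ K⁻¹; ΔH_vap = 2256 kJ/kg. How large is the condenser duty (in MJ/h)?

Q_c = 153000 MJ/h

vapour 216→100 °C: -228.52 kJ/kg
condensation at 100 °C: -2256 kJ/kg
liquid 100→66.0 °C: -142.12 kJ/kg
Δh = -228.52 + -2256 + -142.12 = -2626.6 kJ/kg
Q = ṁ·Δh = 16.18 kg/s × -2626.6 kJ/kg = -42499 kJ/s
|Q| = 42499 kW = 153000 MJ/h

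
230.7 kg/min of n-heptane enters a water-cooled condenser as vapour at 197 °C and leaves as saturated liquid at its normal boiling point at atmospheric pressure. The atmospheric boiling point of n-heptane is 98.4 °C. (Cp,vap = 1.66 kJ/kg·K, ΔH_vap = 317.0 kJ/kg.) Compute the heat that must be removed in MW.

Q_c = 1.85 MW

vapour 197→98.4 °C: -163.68 kJ/kg
condensation at 98.4 °C: -317 kJ/kg
Δh = -163.68 + -317 = -480.68 kJ/kg
Q = ṁ·Δh = 230.7 kg/min × -480.68 kJ/kg = -110890 kJ/min
|Q| = 1848.2 kW = 1.8482 MW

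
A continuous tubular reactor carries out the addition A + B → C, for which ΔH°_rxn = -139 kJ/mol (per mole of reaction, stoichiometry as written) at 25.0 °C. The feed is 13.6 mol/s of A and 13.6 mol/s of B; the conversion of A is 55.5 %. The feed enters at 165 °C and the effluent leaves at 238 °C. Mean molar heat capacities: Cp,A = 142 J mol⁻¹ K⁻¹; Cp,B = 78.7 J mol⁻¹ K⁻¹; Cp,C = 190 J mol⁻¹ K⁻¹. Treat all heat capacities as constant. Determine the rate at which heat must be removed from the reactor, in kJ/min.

Q_out = 52800 kJ/min

Extent of reaction ξ = 0.555 × 13.6 = 7.548 mol/s
Reaction term: ξ·ΔH°_rxn = 7.548 × -139 = -1049.2 kJ/s
Sensible, feed 165→25 °C: -420.21 kJ/s
Outlet flows (mol/s): A 6.052, B 6.052, C 7.548
Sensible, products 25→238 °C: 589.97 kJ/s
Q = ΔH = -879.42 kJ/s = -879.42 kW
Heat removed = 52765 kJ/min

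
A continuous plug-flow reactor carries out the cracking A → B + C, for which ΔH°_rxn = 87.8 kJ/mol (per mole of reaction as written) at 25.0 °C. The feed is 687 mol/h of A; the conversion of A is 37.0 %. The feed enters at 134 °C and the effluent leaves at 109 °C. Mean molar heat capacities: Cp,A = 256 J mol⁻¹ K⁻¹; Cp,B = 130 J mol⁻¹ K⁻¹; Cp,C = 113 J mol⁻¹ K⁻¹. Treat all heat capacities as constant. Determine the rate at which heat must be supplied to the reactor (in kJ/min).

Extent of reaction ξ = 0.370 × 687 = 254.19 mol/h
Reaction term: ξ·ΔH°_rxn = 254.19 × 87.8 = 22318 kJ/h
Sensible, feed 134→25 °C: -19170 kJ/h
Outlet flows (mol/h): A 432.81, B 254.19, C 254.19
Sensible, products 25→109 °C: 14496 kJ/h
Q = ΔH = 17644 kJ/h = 4.901 kW
Heat supplied = 294.06 kJ/min

Q_in = 294 kJ/min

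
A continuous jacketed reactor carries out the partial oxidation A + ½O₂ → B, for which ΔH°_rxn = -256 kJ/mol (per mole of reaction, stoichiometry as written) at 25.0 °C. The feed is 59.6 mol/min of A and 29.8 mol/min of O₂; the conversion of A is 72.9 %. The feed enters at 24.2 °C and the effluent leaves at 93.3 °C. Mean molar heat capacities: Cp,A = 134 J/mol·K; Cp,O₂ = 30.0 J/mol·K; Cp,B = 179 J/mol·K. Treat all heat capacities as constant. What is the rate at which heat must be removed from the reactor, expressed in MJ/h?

Q_out = 625 MJ/h

Extent of reaction ξ = 0.729 × 59.6 = 43.448 mol/min
Reaction term: ξ·ΔH°_rxn = 43.448 × -256 = -11123 kJ/min
Sensible, feed 24.2→25 °C: 7.1043 kJ/min
Outlet flows (mol/min): A 16.152, O₂ 8.0758, B 43.448
Sensible, products 25→93.3 °C: 695.56 kJ/min
Q = ΔH = -10420 kJ/min = -173.67 kW
Heat removed = 625.21 MJ/h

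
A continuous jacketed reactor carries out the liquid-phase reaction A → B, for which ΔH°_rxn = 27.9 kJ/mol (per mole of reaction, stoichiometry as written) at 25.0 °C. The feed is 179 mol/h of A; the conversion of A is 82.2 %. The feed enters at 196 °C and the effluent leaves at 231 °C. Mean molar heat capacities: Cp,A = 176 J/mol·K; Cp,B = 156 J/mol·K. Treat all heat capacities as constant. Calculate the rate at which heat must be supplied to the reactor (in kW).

Q_in = 1.28 kW

Extent of reaction ξ = 0.822 × 179 = 147.14 mol/h
Reaction term: ξ·ΔH°_rxn = 147.14 × 27.9 = 4105.2 kJ/h
Sensible, feed 196→25 °C: -5387.2 kJ/h
Outlet flows (mol/h): A 31.862, B 147.14
Sensible, products 25→231 °C: 5883.6 kJ/h
Q = ΔH = 4601.6 kJ/h = 1.2782 kW
Heat supplied = 1.2782 kW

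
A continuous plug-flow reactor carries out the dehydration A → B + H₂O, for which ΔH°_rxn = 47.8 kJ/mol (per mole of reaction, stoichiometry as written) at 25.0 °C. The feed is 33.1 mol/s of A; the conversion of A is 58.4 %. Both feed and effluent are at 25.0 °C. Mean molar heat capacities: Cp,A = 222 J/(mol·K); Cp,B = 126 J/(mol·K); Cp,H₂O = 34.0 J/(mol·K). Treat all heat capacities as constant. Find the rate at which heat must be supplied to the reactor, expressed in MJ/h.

Q_in = 3330 MJ/h

Extent of reaction ξ = 0.584 × 33.1 = 19.33 mol/s
Reaction term: ξ·ΔH°_rxn = 19.33 × 47.8 = 923.99 kJ/s
Q = ΔH = 923.99 kJ/s = 923.99 kW
Heat supplied = 3326.4 MJ/h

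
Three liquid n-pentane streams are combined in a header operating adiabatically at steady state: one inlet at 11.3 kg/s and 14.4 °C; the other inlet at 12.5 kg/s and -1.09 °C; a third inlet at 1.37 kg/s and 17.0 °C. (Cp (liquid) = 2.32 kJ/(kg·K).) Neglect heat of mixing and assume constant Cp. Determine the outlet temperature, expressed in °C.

Adiabatic, steady state ⇒ Σ ṁᵢCp,ᵢ(T_out − Tᵢ) = 0
Σ ṁᵢCp,ᵢTᵢ = 11.3×2.32×14.4 + 12.5×2.32×-1.09 + 1.37×2.32×17.0 = 399.93
Σ ṁᵢCp,ᵢ = 11.3×2.32 + 12.5×2.32 + 1.37×2.32 = 58.394
T_out = 399.93 / 58.394 = 6.8488 °C

T_out = 6.85 °C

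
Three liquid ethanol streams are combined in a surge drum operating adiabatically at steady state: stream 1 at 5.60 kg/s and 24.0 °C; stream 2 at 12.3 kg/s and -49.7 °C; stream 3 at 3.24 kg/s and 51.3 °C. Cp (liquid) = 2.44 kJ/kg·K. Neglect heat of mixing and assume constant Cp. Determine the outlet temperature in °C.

Adiabatic, steady state ⇒ Σ ṁᵢCp,ᵢ(T_out − Tᵢ) = 0
T_out = Σ ṁᵢCp,ᵢTᵢ / Σ ṁᵢCp,ᵢ
      = -758.1 / 51.582 = -14.697 °C

T_out = -14.7 °C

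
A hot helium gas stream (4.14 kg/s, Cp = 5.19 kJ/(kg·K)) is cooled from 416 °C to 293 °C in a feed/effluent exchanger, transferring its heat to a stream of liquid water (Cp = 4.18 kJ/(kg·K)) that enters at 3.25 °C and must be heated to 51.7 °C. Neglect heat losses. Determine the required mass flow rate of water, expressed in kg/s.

Heat released by hot stream: Q = 4.14 × 5.19 × (416 − 293) = 2642.9 kJ/s
Energy balance on cold side (adiabatic exchanger): Q = ṁ_c·Cp_c·(T_c,out − T_c,in)
ṁ_c = 2642.9 / [4.18 × (51.7 − 3.25)] = 13.05 kg/s

ṁ_c = 13.0 kg/s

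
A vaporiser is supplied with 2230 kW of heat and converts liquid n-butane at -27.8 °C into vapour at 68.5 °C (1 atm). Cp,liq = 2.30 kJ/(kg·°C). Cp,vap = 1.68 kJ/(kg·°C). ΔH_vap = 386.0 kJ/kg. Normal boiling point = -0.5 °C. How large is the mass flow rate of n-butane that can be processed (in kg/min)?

Δh = 2.30×(-0.5−-27.8) + 386.0 + 1.68×(68.5−-0.5) = 564.71 kJ/kg
Q = 2230 kW = 2230 kJ/s = 133800 kJ/min
ṁ = Q/Δh = 133800 / 564.71 = 236.94 kg/min

ṁ = 237 kg/min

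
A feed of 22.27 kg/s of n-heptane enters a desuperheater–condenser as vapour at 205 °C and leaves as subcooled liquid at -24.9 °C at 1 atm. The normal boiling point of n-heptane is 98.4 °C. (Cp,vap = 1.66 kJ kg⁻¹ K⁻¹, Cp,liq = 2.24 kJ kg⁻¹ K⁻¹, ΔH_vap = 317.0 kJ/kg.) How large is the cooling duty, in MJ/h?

vapour 205→98.4 °C: -176.96 kJ/kg
condensation at 98.4 °C: -317 kJ/kg
liquid 98.4→-24.9 °C: -276.19 kJ/kg
Δh = -176.96 + -317 + -276.19 = -770.15 kJ/kg
Q = ṁ·Δh = 22.27 kg/s × -770.15 kJ/kg = -17151 kJ/s
|Q| = 17151 kW = 61744 MJ/h

Q_c = 61700 MJ/h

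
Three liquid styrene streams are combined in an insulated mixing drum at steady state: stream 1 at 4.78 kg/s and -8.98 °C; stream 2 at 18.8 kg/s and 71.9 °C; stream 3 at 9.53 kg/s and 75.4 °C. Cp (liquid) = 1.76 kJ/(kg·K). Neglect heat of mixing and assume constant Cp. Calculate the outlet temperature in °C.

Adiabatic, steady state ⇒ Σ ṁᵢCp,ᵢ(T_out − Tᵢ) = 0
Σ ṁᵢCp,ᵢTᵢ = 4.78×1.76×-8.98 + 18.8×1.76×71.9 + 9.53×1.76×75.4 = 3568.1
Σ ṁᵢCp,ᵢ = 4.78×1.76 + 18.8×1.76 + 9.53×1.76 = 58.274
T_out = 3568.1 / 58.274 = 61.231 °C

T_out = 61.2 °C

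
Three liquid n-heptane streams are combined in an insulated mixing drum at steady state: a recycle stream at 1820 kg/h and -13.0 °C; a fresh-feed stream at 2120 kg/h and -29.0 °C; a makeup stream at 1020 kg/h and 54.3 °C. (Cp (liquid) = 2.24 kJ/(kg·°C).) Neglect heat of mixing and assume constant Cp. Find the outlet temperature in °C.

T_out = -6.00 °C

Adiabatic, steady state ⇒ Σ ṁᵢCp,ᵢ(T_out − Tᵢ) = 0
T_out = Σ ṁᵢCp,ᵢTᵢ / Σ ṁᵢCp,ᵢ
      = -66649 / 11110 = -5.9988 °C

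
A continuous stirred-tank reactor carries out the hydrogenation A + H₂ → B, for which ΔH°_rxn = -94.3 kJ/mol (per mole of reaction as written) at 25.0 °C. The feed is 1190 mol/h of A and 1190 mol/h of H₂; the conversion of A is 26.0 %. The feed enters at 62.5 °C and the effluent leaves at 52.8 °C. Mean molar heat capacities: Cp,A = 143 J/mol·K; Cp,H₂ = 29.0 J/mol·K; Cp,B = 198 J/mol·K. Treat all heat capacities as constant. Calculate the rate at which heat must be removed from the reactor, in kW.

Q_out = 8.59 kW

Extent of reaction ξ = 0.260 × 1190 = 309.4 mol/h
Reaction term: ξ·ΔH°_rxn = 309.4 × -94.3 = -29176 kJ/h
Sensible, feed 62.5→25 °C: -7675.5 kJ/h
Outlet flows (mol/h): A 880.6, H₂ 880.6, B 309.4
Sensible, products 25→52.8 °C: 5913.7 kJ/h
Q = ΔH = -30938 kJ/h = -8.5939 kW
Heat removed = 8.5939 kW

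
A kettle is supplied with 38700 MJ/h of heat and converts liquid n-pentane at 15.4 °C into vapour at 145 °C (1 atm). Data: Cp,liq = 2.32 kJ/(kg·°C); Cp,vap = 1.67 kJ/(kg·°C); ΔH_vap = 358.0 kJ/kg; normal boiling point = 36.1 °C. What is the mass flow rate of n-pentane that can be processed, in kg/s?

Δh = 2.32×(36.1−15.4) + 358.0 + 1.67×(145−36.1) = 587.89 kJ/kg
Q = 38700 MJ/h = 10750 kJ/s = 10750 kJ/s
ṁ = Q/Δh = 10750 / 587.89 = 18.286 kg/s

ṁ = 18.3 kg/s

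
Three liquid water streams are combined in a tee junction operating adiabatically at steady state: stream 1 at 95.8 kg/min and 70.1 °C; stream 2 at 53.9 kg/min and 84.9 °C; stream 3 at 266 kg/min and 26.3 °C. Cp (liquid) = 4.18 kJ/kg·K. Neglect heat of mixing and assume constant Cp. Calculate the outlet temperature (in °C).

Adiabatic, steady state ⇒ Σ ṁᵢCp,ᵢ(T_out − Tᵢ) = 0
Σ ṁᵢCp,ᵢTᵢ = 95.8×4.18×70.1 + 53.9×4.18×84.9 + 266×4.18×26.3 = 76442
Σ ṁᵢCp,ᵢ = 95.8×4.18 + 53.9×4.18 + 266×4.18 = 1737.6
T_out = 76442 / 1737.6 = 43.992 °C

T_out = 44.0 °C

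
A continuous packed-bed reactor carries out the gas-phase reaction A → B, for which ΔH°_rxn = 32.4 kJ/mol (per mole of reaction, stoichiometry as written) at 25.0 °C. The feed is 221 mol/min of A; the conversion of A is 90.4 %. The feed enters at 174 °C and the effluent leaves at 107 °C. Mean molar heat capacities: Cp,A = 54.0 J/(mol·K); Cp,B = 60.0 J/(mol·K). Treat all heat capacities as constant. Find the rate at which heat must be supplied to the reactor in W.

Q_in = 96200 W

Extent of reaction ξ = 0.904 × 221 = 199.78 mol/min
Reaction term: ξ·ΔH°_rxn = 199.78 × 32.4 = 6473 kJ/min
Sensible, feed 174→25 °C: -1778.2 kJ/min
Outlet flows (mol/min): A 21.216, B 199.78
Sensible, products 25→107 °C: 1076.9 kJ/min
Q = ΔH = 5771.7 kJ/min = 96.195 kW
Heat supplied = 96195 W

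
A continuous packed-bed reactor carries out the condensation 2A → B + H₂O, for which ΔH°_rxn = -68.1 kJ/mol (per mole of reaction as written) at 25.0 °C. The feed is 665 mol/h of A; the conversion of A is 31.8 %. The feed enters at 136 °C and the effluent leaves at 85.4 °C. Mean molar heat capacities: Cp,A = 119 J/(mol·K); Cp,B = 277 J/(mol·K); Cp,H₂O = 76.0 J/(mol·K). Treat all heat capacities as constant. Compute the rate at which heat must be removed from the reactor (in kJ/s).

Extent of reaction ξ = 0.318 × 665 / 2 = 105.73 mol/h
Reaction term: ξ·ΔH°_rxn = 105.73 × -68.1 = -7200.6 kJ/h
Sensible, feed 136→25 °C: -8784 kJ/h
Outlet flows (mol/h): A 453.53, B 105.73, H₂O 105.73
Sensible, products 25→85.4 °C: 5514.2 kJ/h
Q = ΔH = -10470 kJ/h = -2.9084 kW
Heat removed = 2.9084 kJ/s

Q_out = 2.91 kJ/s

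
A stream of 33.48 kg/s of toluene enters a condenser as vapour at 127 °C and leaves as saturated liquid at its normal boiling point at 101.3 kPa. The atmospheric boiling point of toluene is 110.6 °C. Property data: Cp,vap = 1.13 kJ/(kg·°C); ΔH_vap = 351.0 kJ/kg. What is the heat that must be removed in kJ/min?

Q_c = 742000 kJ/min

vapour 127→110.6 °C: -18.532 kJ/kg
condensation at 110.6 °C: -351 kJ/kg
Δh = -18.532 + -351 = -369.53 kJ/kg
Q = ṁ·Δh = 33.48 kg/s × -369.53 kJ/kg = -12372 kJ/s
|Q| = 12372 kW = 742320 kJ/min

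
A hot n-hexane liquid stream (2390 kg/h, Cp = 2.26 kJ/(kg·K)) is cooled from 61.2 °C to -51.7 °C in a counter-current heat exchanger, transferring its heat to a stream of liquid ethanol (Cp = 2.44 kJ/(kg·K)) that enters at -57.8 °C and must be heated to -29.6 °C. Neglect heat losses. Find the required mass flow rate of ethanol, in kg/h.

ṁ_c = 8860 kg/h

Heat released by hot stream: Q = 2390 × 2.26 × (61.2 − -51.7) = 609820 kJ/h
Energy balance on cold side (adiabatic exchanger): Q = ṁ_c·Cp_c·(T_c,out − T_c,in)
ṁ_c = 609820 / [2.44 × (-29.6 − -57.8)] = 8862.6 kg/h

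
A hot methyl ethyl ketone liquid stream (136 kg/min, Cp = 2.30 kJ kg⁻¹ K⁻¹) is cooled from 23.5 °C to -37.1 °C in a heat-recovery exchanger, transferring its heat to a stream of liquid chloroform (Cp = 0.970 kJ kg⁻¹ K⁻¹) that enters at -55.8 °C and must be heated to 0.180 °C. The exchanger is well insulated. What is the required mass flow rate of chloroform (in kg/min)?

Heat released by hot stream: Q = 136 × 2.30 × (23.5 − -37.1) = 18956 kJ/min
Energy balance on cold side (adiabatic exchanger): Q = ṁ_c·Cp_c·(T_c,out − T_c,in)
ṁ_c = 18956 / [0.970 × (0.180 − -55.8)] = 349.09 kg/min

ṁ_c = 349 kg/min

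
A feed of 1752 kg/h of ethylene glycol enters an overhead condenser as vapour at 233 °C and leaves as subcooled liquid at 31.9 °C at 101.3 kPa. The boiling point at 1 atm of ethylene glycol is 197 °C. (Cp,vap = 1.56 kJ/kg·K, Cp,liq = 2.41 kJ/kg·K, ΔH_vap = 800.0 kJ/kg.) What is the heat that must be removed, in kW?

Q_c = 610 kW

vapour 233→197 °C: -56.16 kJ/kg
condensation at 197 °C: -800 kJ/kg
liquid 197→31.9 °C: -397.89 kJ/kg
Δh = -56.16 + -800 + -397.89 = -1254.1 kJ/kg
Q = ṁ·Δh = 1752 kg/h × -1254.1 kJ/kg = -2.1971e+06 kJ/h
|Q| = 610.3 kW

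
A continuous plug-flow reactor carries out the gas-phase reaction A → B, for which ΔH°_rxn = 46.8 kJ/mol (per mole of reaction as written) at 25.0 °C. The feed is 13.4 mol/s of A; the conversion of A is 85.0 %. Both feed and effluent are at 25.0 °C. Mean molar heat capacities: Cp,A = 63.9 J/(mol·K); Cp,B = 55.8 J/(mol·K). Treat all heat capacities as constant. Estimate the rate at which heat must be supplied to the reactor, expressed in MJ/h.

Q_in = 1920 MJ/h

Extent of reaction ξ = 0.850 × 13.4 = 11.39 mol/s
Reaction term: ξ·ΔH°_rxn = 11.39 × 46.8 = 533.05 kJ/s
Q = ΔH = 533.05 kJ/s = 533.05 kW
Heat supplied = 1919 MJ/h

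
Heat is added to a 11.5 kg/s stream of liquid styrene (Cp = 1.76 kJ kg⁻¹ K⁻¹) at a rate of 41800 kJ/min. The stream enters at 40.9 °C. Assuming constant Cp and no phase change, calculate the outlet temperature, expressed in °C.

T_out = 75.3 °C

Q = 41800 kJ/min = 696.67 kJ/s
ΔT = Q/(ṁ·Cp) = 696.67/(11.5×1.76) = 34.42 K
T_out = 40.9 + 34.42 = 75.32 °C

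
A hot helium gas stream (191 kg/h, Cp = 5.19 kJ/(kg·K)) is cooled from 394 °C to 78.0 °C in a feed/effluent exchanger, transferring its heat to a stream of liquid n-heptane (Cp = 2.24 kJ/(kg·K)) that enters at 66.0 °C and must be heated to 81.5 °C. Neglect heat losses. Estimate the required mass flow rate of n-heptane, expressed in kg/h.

ṁ_c = 9020 kg/h

Heat released by hot stream: Q = 191 × 5.19 × (394 − 78.0) = 313250 kJ/h
Energy balance on cold side (adiabatic exchanger): Q = ṁ_c·Cp_c·(T_c,out − T_c,in)
ṁ_c = 313250 / [2.24 × (81.5 − 66.0)] = 9022.1 kg/h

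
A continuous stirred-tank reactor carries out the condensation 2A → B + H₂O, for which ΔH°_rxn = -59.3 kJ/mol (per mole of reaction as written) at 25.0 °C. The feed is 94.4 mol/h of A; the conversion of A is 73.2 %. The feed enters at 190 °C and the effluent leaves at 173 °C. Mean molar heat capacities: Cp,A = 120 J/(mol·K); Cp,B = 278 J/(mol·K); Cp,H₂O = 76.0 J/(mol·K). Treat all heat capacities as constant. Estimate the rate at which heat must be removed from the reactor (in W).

Extent of reaction ξ = 0.732 × 94.4 / 2 = 34.55 mol/h
Reaction term: ξ·ΔH°_rxn = 34.55 × -59.3 = -2048.8 kJ/h
Sensible, feed 190→25 °C: -1869.1 kJ/h
Outlet flows (mol/h): A 25.299, B 34.55, H₂O 34.55
Sensible, products 25→173 °C: 2259.5 kJ/h
Q = ΔH = -1658.5 kJ/h = -0.46069 kW
Heat removed = 460.69 W

Q_out = 461 W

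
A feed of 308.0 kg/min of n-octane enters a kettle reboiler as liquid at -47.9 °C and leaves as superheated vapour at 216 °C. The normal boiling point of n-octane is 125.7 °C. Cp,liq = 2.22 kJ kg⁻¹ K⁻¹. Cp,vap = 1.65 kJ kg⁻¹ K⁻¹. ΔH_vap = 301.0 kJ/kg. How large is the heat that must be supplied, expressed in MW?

Q = 4.29 MW

liquid -47.9→125.7 °C: 385.39 kJ/kg
vaporisation at 125.7 °C: 301 kJ/kg
vapour 125.7→216 °C: 148.99 kJ/kg
Δh = 385.39 + 301 + 148.99 = 835.39 kJ/kg
Q = ṁ·Δh = 308.0 kg/min × 835.39 kJ/kg = 257300 kJ/min
|Q| = 4288.3 kW = 4.2883 MW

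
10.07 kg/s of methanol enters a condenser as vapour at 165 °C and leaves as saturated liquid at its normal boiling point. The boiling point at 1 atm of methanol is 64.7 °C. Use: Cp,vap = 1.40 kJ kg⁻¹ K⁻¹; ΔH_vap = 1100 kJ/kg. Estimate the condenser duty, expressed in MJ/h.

Q_c = 45000 MJ/h

vapour 165→64.7 °C: -140.42 kJ/kg
condensation at 64.7 °C: -1100 kJ/kg
Δh = -140.42 + -1100 = -1240.4 kJ/kg
Q = ṁ·Δh = 10.07 kg/s × -1240.4 kJ/kg = -12491 kJ/s
|Q| = 12491 kW = 44968 MJ/h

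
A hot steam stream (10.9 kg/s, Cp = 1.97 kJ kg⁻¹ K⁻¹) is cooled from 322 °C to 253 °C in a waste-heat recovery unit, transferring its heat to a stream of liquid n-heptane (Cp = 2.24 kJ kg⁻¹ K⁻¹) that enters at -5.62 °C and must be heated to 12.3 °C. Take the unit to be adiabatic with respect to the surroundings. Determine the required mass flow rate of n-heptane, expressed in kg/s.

ṁ_c = 36.9 kg/s

Heat released by hot stream: Q = 10.9 × 1.97 × (322 − 253) = 1481.6 kJ/s
Energy balance on cold side (adiabatic exchanger): Q = ṁ_c·Cp_c·(T_c,out − T_c,in)
ṁ_c = 1481.6 / [2.24 × (12.3 − -5.62)] = 36.911 kg/s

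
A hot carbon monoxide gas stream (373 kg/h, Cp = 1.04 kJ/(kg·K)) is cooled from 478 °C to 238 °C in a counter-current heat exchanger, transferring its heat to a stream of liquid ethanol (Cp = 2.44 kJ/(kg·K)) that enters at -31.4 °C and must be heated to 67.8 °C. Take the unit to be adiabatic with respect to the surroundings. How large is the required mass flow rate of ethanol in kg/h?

ṁ_c = 385 kg/h

Heat released by hot stream: Q = 373 × 1.04 × (478 − 238) = 93101 kJ/h
Energy balance on cold side (adiabatic exchanger): Q = ṁ_c·Cp_c·(T_c,out − T_c,in)
ṁ_c = 93101 / [2.44 × (67.8 − -31.4)] = 384.64 kg/h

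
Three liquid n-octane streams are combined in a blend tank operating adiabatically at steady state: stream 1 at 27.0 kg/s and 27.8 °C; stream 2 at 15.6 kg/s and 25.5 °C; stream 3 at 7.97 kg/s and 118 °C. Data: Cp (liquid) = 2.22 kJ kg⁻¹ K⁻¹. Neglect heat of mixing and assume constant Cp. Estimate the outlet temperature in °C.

Adiabatic, steady state ⇒ Σ ṁᵢCp,ᵢ(T_out − Tᵢ) = 0
Σ ṁᵢCp,ᵢTᵢ = 27.0×2.22×27.8 + 15.6×2.22×25.5 + 7.97×2.22×118 = 4637.3
Σ ṁᵢCp,ᵢ = 27.0×2.22 + 15.6×2.22 + 7.97×2.22 = 112.27
T_out = 4637.3 / 112.27 = 41.306 °C

T_out = 41.3 °C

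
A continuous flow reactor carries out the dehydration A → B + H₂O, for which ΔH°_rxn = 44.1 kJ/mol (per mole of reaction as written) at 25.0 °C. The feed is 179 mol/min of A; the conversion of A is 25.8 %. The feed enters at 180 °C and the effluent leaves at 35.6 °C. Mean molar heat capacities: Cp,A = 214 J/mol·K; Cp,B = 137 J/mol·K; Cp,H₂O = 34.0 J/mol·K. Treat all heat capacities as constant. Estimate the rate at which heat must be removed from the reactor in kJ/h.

Q_out = 211000 kJ/h

Extent of reaction ξ = 0.258 × 179 = 46.182 mol/min
Reaction term: ξ·ΔH°_rxn = 46.182 × 44.1 = 2036.6 kJ/min
Sensible, feed 180→25 °C: -5937.4 kJ/min
Outlet flows (mol/min): A 132.82, B 46.182, H₂O 46.182
Sensible, products 25→35.6 °C: 384.99 kJ/min
Q = ΔH = -3515.8 kJ/min = -58.597 kW
Heat removed = 210950 kJ/h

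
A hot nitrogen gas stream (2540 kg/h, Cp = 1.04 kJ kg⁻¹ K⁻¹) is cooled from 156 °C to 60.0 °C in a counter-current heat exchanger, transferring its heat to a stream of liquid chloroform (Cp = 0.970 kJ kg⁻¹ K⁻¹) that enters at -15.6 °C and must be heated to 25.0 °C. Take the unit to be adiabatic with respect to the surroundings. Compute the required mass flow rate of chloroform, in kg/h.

Heat released by hot stream: Q = 2540 × 1.04 × (156 − 60.0) = 253590 kJ/h
Energy balance on cold side (adiabatic exchanger): Q = ṁ_c·Cp_c·(T_c,out − T_c,in)
ṁ_c = 253590 / [0.970 × (25.0 − -15.6)] = 6439.3 kg/h

ṁ_c = 6440 kg/h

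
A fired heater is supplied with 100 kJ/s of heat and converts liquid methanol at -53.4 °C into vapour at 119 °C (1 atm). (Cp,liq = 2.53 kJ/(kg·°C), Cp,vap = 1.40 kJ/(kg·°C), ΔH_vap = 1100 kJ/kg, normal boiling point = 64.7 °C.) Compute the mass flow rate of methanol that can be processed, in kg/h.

ṁ = 244 kg/h

Δh = 2.53×(64.7−-53.4) + 1100 + 1.40×(119−64.7) = 1474.8 kJ/kg
Q = 100 kJ/s = 100 kJ/s = 360000 kJ/h
ṁ = Q/Δh = 360000 / 1474.8 = 244.1 kg/h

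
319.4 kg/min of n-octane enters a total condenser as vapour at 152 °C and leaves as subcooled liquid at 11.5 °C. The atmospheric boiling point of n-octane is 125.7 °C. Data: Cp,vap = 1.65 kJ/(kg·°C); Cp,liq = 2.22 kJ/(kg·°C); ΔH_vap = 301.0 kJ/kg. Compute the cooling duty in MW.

Q_c = 3.18 MW

vapour 152→125.7 °C: -43.395 kJ/kg
condensation at 125.7 °C: -301 kJ/kg
liquid 125.7→11.5 °C: -253.52 kJ/kg
Δh = -43.395 + -301 + -253.52 = -597.92 kJ/kg
Q = ṁ·Δh = 319.4 kg/min × -597.92 kJ/kg = -190980 kJ/min
|Q| = 3182.9 kW = 3.1829 MW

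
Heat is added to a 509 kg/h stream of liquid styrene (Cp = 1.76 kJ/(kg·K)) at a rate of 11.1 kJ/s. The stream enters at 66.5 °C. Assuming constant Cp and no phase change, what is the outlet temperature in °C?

T_out = 111 °C

Q = 11.1 kJ/s = 39960 kJ/h
ΔT = Q/(ṁ·Cp) = 39960/(509×1.76) = 44.606 K
T_out = 66.5 + 44.606 = 111.11 °C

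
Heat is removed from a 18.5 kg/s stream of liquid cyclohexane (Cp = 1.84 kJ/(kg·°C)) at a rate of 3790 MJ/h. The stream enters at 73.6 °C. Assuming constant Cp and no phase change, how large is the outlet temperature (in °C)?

Q = 3790 MJ/h = 1052.8 kJ/s
ΔT = Q/(ṁ·Cp) = 1052.8/(18.5×1.84) = 30.928 K
T_out = 73.6 − 30.928 = 42.672 °C

T_out = 42.7 °C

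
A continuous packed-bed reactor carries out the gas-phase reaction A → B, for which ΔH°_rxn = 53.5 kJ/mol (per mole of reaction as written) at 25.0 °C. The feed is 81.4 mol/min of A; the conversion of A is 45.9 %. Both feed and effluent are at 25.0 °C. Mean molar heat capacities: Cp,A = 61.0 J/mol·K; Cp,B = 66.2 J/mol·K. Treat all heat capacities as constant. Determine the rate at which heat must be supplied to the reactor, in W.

Q_in = 33300 W

Extent of reaction ξ = 0.459 × 81.4 = 37.363 mol/min
Reaction term: ξ·ΔH°_rxn = 37.363 × 53.5 = 1998.9 kJ/min
Q = ΔH = 1998.9 kJ/min = 33.315 kW
Heat supplied = 33315 W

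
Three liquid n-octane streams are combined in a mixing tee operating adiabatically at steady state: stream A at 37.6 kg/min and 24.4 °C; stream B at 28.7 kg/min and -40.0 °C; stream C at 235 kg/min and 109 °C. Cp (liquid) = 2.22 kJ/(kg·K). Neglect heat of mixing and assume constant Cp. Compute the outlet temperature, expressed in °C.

Energy balance with Q = 0: Σ ṁᵢCp,ᵢ(T_out − Tᵢ) = 0
T_out = Σ ṁᵢCp,ᵢTᵢ / Σ ṁᵢCp,ᵢ
      = 56353 / 668.89 = 84.25 °C

T_out = 84.2 °C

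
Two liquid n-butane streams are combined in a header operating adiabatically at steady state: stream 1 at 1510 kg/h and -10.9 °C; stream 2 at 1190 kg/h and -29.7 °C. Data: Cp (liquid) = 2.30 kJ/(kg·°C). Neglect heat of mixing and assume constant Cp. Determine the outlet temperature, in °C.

Energy balance with Q = 0: Σ ṁᵢCp,ᵢ(T_out − Tᵢ) = 0
Σ ṁᵢCp,ᵢTᵢ = 1510×2.30×-10.9 + 1190×2.30×-29.7 = -119140
Σ ṁᵢCp,ᵢ = 1510×2.30 + 1190×2.30 = 6210
T_out = -119140 / 6210 = -19.186 °C

T_out = -19.2 °C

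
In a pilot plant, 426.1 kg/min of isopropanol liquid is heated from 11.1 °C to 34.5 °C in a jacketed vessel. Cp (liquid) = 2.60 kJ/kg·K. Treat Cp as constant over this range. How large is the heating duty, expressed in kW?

Q = 432 kW

Q = ṁ·Cp·ΔT = 426.1 × 2.60 × (34.5 − 11.1) = 25924 kJ/min
Converting: 25924 / 60 s = 432.07 kW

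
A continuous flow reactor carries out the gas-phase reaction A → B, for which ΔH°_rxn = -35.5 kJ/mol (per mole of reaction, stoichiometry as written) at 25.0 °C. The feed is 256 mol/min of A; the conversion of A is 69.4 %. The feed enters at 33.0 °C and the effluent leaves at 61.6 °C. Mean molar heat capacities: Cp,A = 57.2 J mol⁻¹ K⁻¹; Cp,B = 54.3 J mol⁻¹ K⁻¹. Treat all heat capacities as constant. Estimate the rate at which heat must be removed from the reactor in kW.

Extent of reaction ξ = 0.694 × 256 = 177.66 mol/min
Reaction term: ξ·ΔH°_rxn = 177.66 × -35.5 = -6307.1 kJ/min
Sensible, feed 33.0→25 °C: -117.15 kJ/min
Outlet flows (mol/min): A 78.336, B 177.66
Sensible, products 25→61.6 °C: 517.08 kJ/min
Q = ΔH = -5907.1 kJ/min = -98.452 kW
Heat removed = 98.452 kW

Q_out = 98.5 kW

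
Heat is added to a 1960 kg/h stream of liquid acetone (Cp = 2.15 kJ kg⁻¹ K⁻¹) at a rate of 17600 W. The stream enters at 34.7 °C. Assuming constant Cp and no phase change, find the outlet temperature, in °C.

Q = 17600 W = 63360 kJ/h
ΔT = Q/(ṁ·Cp) = 63360/(1960×2.15) = 15.036 K
T_out = 34.7 + 15.036 = 49.736 °C

T_out = 49.7 °C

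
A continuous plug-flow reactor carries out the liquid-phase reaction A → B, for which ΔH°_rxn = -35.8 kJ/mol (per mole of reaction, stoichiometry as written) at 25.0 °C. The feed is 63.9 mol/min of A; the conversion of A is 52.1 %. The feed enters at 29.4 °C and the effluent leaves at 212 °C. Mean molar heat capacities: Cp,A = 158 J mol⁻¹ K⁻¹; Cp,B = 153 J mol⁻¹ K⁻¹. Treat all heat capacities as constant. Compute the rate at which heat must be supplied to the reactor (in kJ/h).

Q_in = 37200 kJ/h

Extent of reaction ξ = 0.521 × 63.9 = 33.292 mol/min
Reaction term: ξ·ΔH°_rxn = 33.292 × -35.8 = -1191.9 kJ/min
Sensible, feed 29.4→25 °C: -44.423 kJ/min
Outlet flows (mol/min): A 30.608, B 33.292
Sensible, products 25→212 °C: 1856.9 kJ/min
Q = ΔH = 620.59 kJ/min = 10.343 kW
Heat supplied = 37235 kJ/h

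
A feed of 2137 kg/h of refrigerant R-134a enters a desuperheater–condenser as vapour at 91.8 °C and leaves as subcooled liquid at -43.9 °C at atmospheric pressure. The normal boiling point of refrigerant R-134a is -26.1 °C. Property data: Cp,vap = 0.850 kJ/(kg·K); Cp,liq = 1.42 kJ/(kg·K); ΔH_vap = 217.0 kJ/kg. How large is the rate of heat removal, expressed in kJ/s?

vapour 91.8→-26.1 °C: -100.22 kJ/kg
condensation at -26.1 °C: -217 kJ/kg
liquid -26.1→-43.9 °C: -25.276 kJ/kg
Δh = -100.22 + -217 + -25.276 = -342.49 kJ/kg
Q = ṁ·Δh = 2137 kg/h × -342.49 kJ/kg = -731900 kJ/h
|Q| = 203.31 kW

Q_c = 203 kJ/s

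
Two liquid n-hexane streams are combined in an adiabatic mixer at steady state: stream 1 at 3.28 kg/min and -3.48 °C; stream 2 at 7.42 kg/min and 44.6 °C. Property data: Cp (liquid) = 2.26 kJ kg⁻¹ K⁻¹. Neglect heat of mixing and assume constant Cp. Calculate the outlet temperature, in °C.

No heat crosses the boundary, so H_out = H_in.
Σ ṁᵢCp,ᵢTᵢ = 3.28×2.26×-3.48 + 7.42×2.26×44.6 = 722.11
Σ ṁᵢCp,ᵢ = 3.28×2.26 + 7.42×2.26 = 24.182
T_out = 722.11 / 24.182 = 29.861 °C

T_out = 29.9 °C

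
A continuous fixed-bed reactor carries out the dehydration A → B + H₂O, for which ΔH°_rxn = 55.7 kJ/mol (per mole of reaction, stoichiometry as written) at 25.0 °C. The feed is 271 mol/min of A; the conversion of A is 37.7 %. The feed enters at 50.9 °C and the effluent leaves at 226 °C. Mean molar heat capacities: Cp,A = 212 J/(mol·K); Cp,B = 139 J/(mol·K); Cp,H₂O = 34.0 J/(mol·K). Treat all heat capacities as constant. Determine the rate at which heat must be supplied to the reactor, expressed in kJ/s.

Extent of reaction ξ = 0.377 × 271 = 102.17 mol/min
Reaction term: ξ·ΔH°_rxn = 102.17 × 55.7 = 5690.7 kJ/min
Sensible, feed 50.9→25 °C: -1488 kJ/min
Outlet flows (mol/min): A 168.83, B 102.17, H₂O 102.17
Sensible, products 25→226 °C: 10747 kJ/min
Q = ΔH = 14950 kJ/min = 249.16 kW
Heat supplied = 249.16 kJ/s

Q_in = 249 kJ/s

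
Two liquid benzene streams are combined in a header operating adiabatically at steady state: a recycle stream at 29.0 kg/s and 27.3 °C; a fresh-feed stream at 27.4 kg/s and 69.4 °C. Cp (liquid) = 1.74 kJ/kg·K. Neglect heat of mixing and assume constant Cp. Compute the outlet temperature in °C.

T_out = 47.8 °C

No heat crosses the boundary, so H_out = H_in.
Σ ṁᵢCp,ᵢTᵢ = 29.0×1.74×27.3 + 27.4×1.74×69.4 = 4686.3
Σ ṁᵢCp,ᵢ = 29.0×1.74 + 27.4×1.74 = 98.136
T_out = 4686.3 / 98.136 = 47.753 °C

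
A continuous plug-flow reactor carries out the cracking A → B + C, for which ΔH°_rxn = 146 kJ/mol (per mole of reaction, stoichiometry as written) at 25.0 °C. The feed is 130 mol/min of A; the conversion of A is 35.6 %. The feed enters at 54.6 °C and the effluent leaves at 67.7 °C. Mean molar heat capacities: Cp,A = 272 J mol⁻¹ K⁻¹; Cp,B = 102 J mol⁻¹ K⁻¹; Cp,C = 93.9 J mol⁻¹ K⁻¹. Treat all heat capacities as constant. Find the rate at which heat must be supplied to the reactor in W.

Extent of reaction ξ = 0.356 × 130 = 46.28 mol/min
Reaction term: ξ·ΔH°_rxn = 46.28 × 146 = 6756.9 kJ/min
Sensible, feed 54.6→25 °C: -1046.7 kJ/min
Outlet flows (mol/min): A 83.72, B 46.28, C 46.28
Sensible, products 25→67.7 °C: 1359.5 kJ/min
Q = ΔH = 7069.7 kJ/min = 117.83 kW
Heat supplied = 117830 W

Q_in = 118000 W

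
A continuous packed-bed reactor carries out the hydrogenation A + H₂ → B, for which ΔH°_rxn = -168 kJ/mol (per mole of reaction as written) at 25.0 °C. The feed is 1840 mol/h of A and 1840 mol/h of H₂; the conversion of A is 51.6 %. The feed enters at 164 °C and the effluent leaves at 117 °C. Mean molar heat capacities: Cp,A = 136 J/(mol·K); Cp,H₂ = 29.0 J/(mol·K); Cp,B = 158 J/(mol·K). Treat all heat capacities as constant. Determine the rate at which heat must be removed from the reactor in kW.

Extent of reaction ξ = 0.516 × 1840 = 949.44 mol/h
Reaction term: ξ·ΔH°_rxn = 949.44 × -168 = -159510 kJ/h
Sensible, feed 164→25 °C: -42200 kJ/h
Outlet flows (mol/h): A 890.56, H₂ 890.56, B 949.44
Sensible, products 25→117 °C: 27320 kJ/h
Q = ΔH = -174390 kJ/h = -48.441 kW
Heat removed = 48.441 kW

Q_out = 48.4 kW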